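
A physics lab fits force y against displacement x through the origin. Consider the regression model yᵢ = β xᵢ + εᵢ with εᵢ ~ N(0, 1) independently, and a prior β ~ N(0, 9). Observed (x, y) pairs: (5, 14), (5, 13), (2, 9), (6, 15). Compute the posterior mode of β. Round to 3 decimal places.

log p(β | y) = −Σ(yᵢ − βxᵢ)²/(2·1) − β²/(2·9) + const.
Setting the derivative to zero: Σxᵢ(yᵢ − βxᵢ)/1 − β/9 = 0, so β = Σxᵢyᵢ / (Σxᵢ² + σ²/τ²).
Σxᵢyᵢ = 5·14 + 5·13 + 2·9 + 6·15 = 243; Σxᵢ² = 90; σ²/τ² = 1/9.
β̂_MAP = 243 / (90 + 1/9) = 243/(811/9) = 2187/811 ≈ 2.697.

β̂_MAP = 2.697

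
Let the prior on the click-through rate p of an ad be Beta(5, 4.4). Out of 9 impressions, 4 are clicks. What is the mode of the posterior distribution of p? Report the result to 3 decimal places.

p̂_MAP = 0.488

Prior: Beta(5, 4.4).
Data: 4 successes in 9 trials. The binomial likelihood contributes p^4(1−p)^5, so the posterior is Beta(5+4, 4.4+5) = Beta(9, 9.4).
For Beta(a, b) with a, b > 1 the mode is (a−1)/(a+b−2) = 8/16.4 ≈ 0.488.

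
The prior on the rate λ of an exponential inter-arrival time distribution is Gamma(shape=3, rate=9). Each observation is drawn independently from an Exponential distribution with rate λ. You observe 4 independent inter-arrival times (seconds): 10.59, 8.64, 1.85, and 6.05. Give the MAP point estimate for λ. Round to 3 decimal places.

The Exponential(rate=λ) likelihood is ∝ λ^n e^(−λΣtᵢ). Here n = 4 and Σtᵢ = 10.59 + 8.64 + 1.85 + 6.05 = 27.13.
Posterior ∝ λ^2e^(−9λ) · λ^4e^(−27.13λ) = λ^6e^(−36.13λ), i.e. Gamma(7, 36.13).
Mode = (a−1)/b = 6/36.13 ≈ 0.166.

λ̂_MAP = 0.166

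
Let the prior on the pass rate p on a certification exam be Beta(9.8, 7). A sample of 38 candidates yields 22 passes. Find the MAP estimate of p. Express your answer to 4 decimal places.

Prior: Beta(9.8, 7).
Data: 22 successes in 38 trials. The binomial likelihood contributes p^22(1−p)^16, so the posterior is Beta(9.8+22, 7+16) = Beta(31.8, 23).
For Beta(a, b) with a, b > 1 the mode is (a−1)/(a+b−2) = 30.8/52.8 ≈ 0.5833.

p̂_MAP = 0.5833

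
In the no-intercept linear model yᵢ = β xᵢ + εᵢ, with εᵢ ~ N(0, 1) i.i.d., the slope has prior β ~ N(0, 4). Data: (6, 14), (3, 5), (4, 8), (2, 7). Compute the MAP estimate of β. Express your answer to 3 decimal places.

β̂_MAP = 2.222

log p(β | y) = −Σ(yᵢ − βxᵢ)²/(2·1) − β²/(2·4) + const.
Setting the derivative to zero: Σxᵢ(yᵢ − βxᵢ)/1 − β/4 = 0, so β = Σxᵢyᵢ / (Σxᵢ² + σ²/τ²).
Σxᵢyᵢ = 6·14 + 3·5 + 4·8 + 2·7 = 145; Σxᵢ² = 65; σ²/τ² = 0.25.
β̂_MAP = 145 / (65 + 0.25) = 145/65.25 ≈ 2.222.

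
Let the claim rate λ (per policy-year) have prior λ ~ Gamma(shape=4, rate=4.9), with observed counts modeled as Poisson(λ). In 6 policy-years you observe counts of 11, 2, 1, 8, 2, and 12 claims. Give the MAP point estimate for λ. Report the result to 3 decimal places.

Σxᵢ = 11+2+1+8+2+12 = 36, with n = 6.
Posterior ∝ λ^3e^(−4.9λ) · λ^36e^(−6λ) = λ^39e^(−10.9λ), i.e. Gamma(shape=40, rate=10.9).
The mode of a Gamma(a, b) with a ≥ 1 (shape–rate) is (a−1)/b = 39/10.9 ≈ 3.578.

λ̂_MAP = 3.578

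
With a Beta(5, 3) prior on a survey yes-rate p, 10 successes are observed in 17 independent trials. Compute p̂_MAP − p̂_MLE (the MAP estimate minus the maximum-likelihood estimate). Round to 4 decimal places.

Posterior is Beta(15, 10); MAP = (15−1)/(25−2) = 14/23 ≈ 0.60870.
MLE ignores the prior: p̂_MLE = k/n = 10/17 ≈ 0.58824.
Difference = 14/23 − 10/17 = 8/391 ≈ 0.0205.

MAP − MLE = 0.0205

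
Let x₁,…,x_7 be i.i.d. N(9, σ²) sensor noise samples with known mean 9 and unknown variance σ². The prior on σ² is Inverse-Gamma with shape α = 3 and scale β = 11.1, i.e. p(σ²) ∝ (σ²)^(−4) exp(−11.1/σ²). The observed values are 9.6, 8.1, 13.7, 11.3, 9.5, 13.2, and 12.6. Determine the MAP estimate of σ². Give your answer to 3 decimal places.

Sum of squared deviations about the known mean: SS = (9.6−9)² + (8.1−9)² + (13.7−9)² + (11.3−9)² + (9.5−9)² + (13.2−9)² + (12.6−9)² = 59.4.
The Normal likelihood contributes (σ²)^(−n/2) exp(−SS/(2σ²)), so the posterior is Inverse-Gamma(α + n/2, β + SS/2) = Inverse-Gamma(6.5, 40.8).
The mode of Inverse-Gamma(a, b) is b/(a+1) = 40.8/7.5 ≈ 5.440.

σ̂²_MAP = 5.440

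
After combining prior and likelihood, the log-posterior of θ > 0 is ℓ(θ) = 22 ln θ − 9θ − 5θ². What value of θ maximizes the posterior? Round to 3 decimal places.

θ̂_MAP = 1.100

ℓ'(θ) = 22/θ − 9 − 10θ. Setting this to zero and multiplying by θ: 10θ² + 9θ − 22 = 0.
θ = (−9 + √(9² + 4·10·22)) / (2·10) = (−9 + √961) / 20 = (−9 + 31)/20 = 11/10.
ℓ''(θ) = −22/θ² − 10 < 0, confirming a maximum.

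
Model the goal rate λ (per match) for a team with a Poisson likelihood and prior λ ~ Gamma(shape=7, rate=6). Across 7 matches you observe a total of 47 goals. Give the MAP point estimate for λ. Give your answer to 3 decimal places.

Σxᵢ = 47, n = 7.
Posterior ∝ λ^6e^(−6λ) · λ^47e^(−7λ) = λ^53e^(−13λ), i.e. Gamma(shape=54, rate=13).
The mode of a Gamma(a, b) with a ≥ 1 (shape–rate) is (a−1)/b = 53/13 ≈ 4.077.

λ̂_MAP = 4.077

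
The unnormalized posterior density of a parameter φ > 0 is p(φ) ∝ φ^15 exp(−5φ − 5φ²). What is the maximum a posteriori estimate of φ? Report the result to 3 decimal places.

ℓ'(φ) = 15/φ − 5 − 10φ. Setting this to zero and multiplying by φ: 10φ² + 5φ − 15 = 0.
φ = (−5 + √(5² + 4·10·15)) / (2·10) = (−5 + √625) / 20 = (−5 + 25)/20 = 1.
ℓ''(φ) = −15/φ² − 10 < 0, confirming a maximum.

φ̂_MAP = 1.000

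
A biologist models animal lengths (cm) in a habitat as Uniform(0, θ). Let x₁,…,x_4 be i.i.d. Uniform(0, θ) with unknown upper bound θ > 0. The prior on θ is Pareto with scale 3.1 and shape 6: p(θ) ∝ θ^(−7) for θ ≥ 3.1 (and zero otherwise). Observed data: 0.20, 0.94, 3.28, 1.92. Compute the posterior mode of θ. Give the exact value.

θ̂_MAP = 3.28

The Uniform(0, θ) likelihood is θ^(−n) for θ ≥ max(xᵢ), zero otherwise. Here max(xᵢ) = 3.28.
Posterior ∝ θ^(−7) · θ^(−4) = θ^(−11) on θ ≥ max(3.1, 3.28) = 3.28.
This density is strictly decreasing in θ, so the posterior mode lies at the lower boundary of the support.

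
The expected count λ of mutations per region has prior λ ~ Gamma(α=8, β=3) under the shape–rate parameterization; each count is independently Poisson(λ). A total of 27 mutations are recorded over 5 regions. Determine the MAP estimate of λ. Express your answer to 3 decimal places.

λ̂_MAP = 4.250

Σxᵢ = 27, n = 5.
Posterior ∝ λ^7e^(−3λ) · λ^27e^(−5λ) = λ^34e^(−8λ), i.e. Gamma(shape=35, rate=8).
The mode of a Gamma(a, b) with a ≥ 1 (shape–rate) is (a−1)/b = 34/8 ≈ 4.250.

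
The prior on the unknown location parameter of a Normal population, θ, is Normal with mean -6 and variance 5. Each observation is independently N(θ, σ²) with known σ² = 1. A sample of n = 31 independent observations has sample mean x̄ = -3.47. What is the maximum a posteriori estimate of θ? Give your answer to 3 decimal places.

n = 31, x̄ = -3.47.
For a Normal prior and Normal likelihood with known variance, the posterior is Normal; its mode equals its mean, the precision-weighted average.
Prior precision 1/σ₀² = 1/5 = 0.2; data precision n/σ² = 31/1 = 31.
θ̂ = (0.2·(-6) + 31·(-3.47)) / (0.2 + 31) = (-108.77)/31.2 = -10877/3120 ≈ -3.486.

θ̂_MAP = -3.486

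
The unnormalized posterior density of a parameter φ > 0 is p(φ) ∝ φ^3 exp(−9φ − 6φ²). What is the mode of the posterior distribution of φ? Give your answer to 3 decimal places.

φ̂_MAP = 0.250

ℓ'(φ) = 3/φ − 9 − 12φ. Setting this to zero and multiplying by φ: 12φ² + 9φ − 3 = 0.
φ = (−9 + √(9² + 4·12·3)) / (2·12) = (−9 + √225) / 24 = (−9 + 15)/24 = 1/4.
ℓ''(φ) = −3/φ² − 12 < 0, confirming a maximum.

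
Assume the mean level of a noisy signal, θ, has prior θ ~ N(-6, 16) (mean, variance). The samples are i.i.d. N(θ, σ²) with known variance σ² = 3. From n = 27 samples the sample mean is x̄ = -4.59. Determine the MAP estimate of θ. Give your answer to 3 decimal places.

n = 27, x̄ = -4.59.
For a Normal prior and Normal likelihood with known variance, the posterior is Normal; its mode equals its mean, the precision-weighted average.
Prior precision 1/σ₀² = 1/16 = 0.0625; data precision n/σ² = 27/3 = 9.
θ̂ = (0.0625·(-6) + 9·(-4.59)) / (0.0625 + 9) = (-41.685)/9.0625 = -16674/3625 ≈ -4.600.

θ̂_MAP = -4.600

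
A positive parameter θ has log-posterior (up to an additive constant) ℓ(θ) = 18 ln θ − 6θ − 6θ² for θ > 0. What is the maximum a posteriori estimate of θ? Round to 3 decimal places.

ℓ'(θ) = 18/θ − 6 − 12θ. Setting this to zero and multiplying by θ: 12θ² + 6θ − 18 = 0.
θ = (−6 + √(6² + 4·12·18)) / (2·12) = (−6 + √900) / 24 = (−6 + 30)/24 = 1.
ℓ''(θ) = −18/θ² − 12 < 0, confirming a maximum.

θ̂_MAP = 1.000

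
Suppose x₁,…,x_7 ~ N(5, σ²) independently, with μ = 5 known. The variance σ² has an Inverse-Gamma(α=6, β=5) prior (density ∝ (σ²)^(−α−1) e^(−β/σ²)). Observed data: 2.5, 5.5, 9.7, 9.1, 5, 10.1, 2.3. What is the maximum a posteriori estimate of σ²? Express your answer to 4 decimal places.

Sum of squared deviations about the known mean: SS = (2.5−5)² + (5.5−5)² + (9.7−5)² + (9.1−5)² + (5−5)² + (10.1−5)² + (2.3−5)² = 78.7.
The Normal likelihood contributes (σ²)^(−n/2) exp(−SS/(2σ²)), so the posterior is Inverse-Gamma(α + n/2, β + SS/2) = Inverse-Gamma(9.5, 44.35).
The mode of Inverse-Gamma(a, b) is b/(a+1) = 44.35/10.5 ≈ 4.2238.

σ̂²_MAP = 4.2238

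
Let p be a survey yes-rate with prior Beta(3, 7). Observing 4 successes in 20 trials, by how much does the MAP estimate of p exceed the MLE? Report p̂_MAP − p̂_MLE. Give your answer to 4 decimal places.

MAP − MLE = 0.0143

Posterior is Beta(7, 23); MAP = (7−1)/(30−2) = 6/28 ≈ 0.21429.
MLE ignores the prior: p̂_MLE = k/n = 4/20 ≈ 0.20000.
Difference = 6/28 − 4/20 = 1/70 ≈ 0.0143.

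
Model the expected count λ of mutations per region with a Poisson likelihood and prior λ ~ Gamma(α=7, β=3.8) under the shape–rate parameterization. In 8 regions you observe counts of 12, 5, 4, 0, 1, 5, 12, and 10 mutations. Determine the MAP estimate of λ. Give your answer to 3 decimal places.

Σxᵢ = 12+5+4+0+1+5+12+10 = 49, with n = 8.
Posterior ∝ λ^6e^(−3.8λ) · λ^49e^(−8λ) = λ^55e^(−11.8λ), i.e. Gamma(shape=56, rate=11.8).
The mode of a Gamma(a, b) with a ≥ 1 (shape–rate) is (a−1)/b = 55/11.8 ≈ 4.661.

λ̂_MAP = 4.661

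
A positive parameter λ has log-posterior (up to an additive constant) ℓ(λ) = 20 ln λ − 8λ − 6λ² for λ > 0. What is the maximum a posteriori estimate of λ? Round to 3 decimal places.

ℓ'(λ) = 20/λ − 8 − 12λ. Setting this to zero and multiplying by λ: 12λ² + 8λ − 20 = 0.
λ = (−8 + √(8² + 4·12·20)) / (2·12) = (−8 + √1024) / 24 = (−8 + 32)/24 = 1.
ℓ''(λ) = −20/λ² − 12 < 0, confirming a maximum.

λ̂_MAP = 1.000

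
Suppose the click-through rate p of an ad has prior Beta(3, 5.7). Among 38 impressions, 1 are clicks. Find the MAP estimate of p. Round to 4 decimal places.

p̂_MAP = 0.0671

Prior: Beta(3, 5.7).
Data: 1 success in 38 trials. The binomial likelihood contributes p(1−p)^37, so the posterior is Beta(3+1, 5.7+37) = Beta(4, 42.7).
For Beta(a, b) with a, b > 1 the mode is (a−1)/(a+b−2) = 3/44.7 ≈ 0.0671.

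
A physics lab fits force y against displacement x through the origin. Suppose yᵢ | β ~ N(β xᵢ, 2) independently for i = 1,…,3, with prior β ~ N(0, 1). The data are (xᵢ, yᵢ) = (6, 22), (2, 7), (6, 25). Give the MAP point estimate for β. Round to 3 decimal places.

log p(β | y) = −Σ(yᵢ − βxᵢ)²/(2·2) − β²/(2·1) + const.
Setting the derivative to zero: Σxᵢ(yᵢ − βxᵢ)/2 − β/1 = 0, so β = Σxᵢyᵢ / (Σxᵢ² + σ²/τ²).
Σxᵢyᵢ = 6·22 + 2·7 + 6·25 = 296; Σxᵢ² = 76; σ²/τ² = 2.
β̂_MAP = 296 / (76 + 2) = 296/78 ≈ 3.795.

β̂_MAP = 3.795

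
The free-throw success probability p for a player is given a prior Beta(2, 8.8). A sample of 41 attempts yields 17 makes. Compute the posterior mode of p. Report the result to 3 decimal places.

Prior: Beta(2, 8.8).
Data: 17 successes in 41 trials. The binomial likelihood contributes p^17(1−p)^24, so the posterior is Beta(2+17, 8.8+24) = Beta(19, 32.8).
For Beta(a, b) with a, b > 1 the mode is (a−1)/(a+b−2) = 18/49.8 ≈ 0.361.

p̂_MAP = 0.361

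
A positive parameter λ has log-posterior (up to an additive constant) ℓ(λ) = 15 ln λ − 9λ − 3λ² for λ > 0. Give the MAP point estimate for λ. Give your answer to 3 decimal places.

λ̂_MAP = 1.000

ℓ'(λ) = 15/λ − 9 − 6λ. Setting this to zero and multiplying by λ: 6λ² + 9λ − 15 = 0.
λ = (−9 + √(9² + 4·6·15)) / (2·6) = (−9 + √441) / 12 = (−9 + 21)/12 = 1.
ℓ''(λ) = −15/λ² − 6 < 0, confirming a maximum.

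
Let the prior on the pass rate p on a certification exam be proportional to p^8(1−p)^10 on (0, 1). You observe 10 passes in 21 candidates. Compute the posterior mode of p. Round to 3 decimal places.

The prior density ∝ p^8(1−p)^10 is the kernel of Beta(9, 11).
Data: 10 successes in 21 trials. The binomial likelihood contributes p^10(1−p)^11, so the posterior is Beta(9+10, 11+11) = Beta(19, 22).
For Beta(a, b) with a, b > 1 the mode is (a−1)/(a+b−2) = 18/39 ≈ 0.462.

p̂_MAP = 0.462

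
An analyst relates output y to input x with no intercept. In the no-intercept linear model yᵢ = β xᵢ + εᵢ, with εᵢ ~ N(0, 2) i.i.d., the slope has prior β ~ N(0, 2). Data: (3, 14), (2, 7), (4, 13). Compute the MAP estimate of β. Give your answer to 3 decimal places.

β̂_MAP = 3.600

log p(β | y) = −Σ(yᵢ − βxᵢ)²/(2·2) − β²/(2·2) + const.
Setting the derivative to zero: Σxᵢ(yᵢ − βxᵢ)/2 − β/2 = 0, so β = Σxᵢyᵢ / (Σxᵢ² + σ²/τ²).
Σxᵢyᵢ = 3·14 + 2·7 + 4·13 = 108; Σxᵢ² = 29; σ²/τ² = 1.
β̂_MAP = 108 / (29 + 1) = 108/30 ≈ 3.600.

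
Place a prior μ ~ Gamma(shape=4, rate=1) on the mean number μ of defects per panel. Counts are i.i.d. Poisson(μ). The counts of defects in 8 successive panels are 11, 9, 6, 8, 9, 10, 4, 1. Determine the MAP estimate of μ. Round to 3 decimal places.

Σxᵢ = 11+9+6+8+9+10+4+1 = 58, with n = 8.
Posterior ∝ μ^3e^(−1μ) · μ^58e^(−8μ) = μ^61e^(−9μ), i.e. Gamma(shape=62, rate=9).
The mode of a Gamma(a, b) with a ≥ 1 (shape–rate) is (a−1)/b = 61/9 ≈ 6.778.

μ̂_MAP = 6.778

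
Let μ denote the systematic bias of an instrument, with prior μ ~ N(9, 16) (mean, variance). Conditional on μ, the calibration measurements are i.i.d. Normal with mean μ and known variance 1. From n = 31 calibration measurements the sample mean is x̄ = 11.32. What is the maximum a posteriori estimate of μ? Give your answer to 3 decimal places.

n = 31, x̄ = 11.32.
For a Normal prior and Normal likelihood with known variance, the posterior is Normal; its mode equals its mean, the precision-weighted average.
Prior precision 1/σ₀² = 1/16 = 0.0625; data precision n/σ² = 31/1 = 31.
μ̂ = (0.0625·9 + 31·11.32) / (0.0625 + 31) = 351.4825/31.0625 = 140593/12425 ≈ 11.315.

μ̂_MAP = 11.315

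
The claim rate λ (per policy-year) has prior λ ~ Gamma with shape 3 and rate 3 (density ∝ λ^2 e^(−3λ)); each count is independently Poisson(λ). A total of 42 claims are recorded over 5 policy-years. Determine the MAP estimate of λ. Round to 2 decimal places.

Σxᵢ = 42, n = 5.
Posterior ∝ λ^2e^(−3λ) · λ^42e^(−5λ) = λ^44e^(−8λ), i.e. Gamma(shape=45, rate=8).
The mode of a Gamma(a, b) with a ≥ 1 (shape–rate) is (a−1)/b = 44/8 ≈ 5.50.

λ̂_MAP = 5.50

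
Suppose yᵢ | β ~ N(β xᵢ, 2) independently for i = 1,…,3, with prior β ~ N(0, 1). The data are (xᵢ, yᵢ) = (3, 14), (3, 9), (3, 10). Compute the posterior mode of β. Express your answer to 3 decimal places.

log p(β | y) = −Σ(yᵢ − βxᵢ)²/(2·2) − β²/(2·1) + const.
Setting the derivative to zero: Σxᵢ(yᵢ − βxᵢ)/2 − β/1 = 0, so β = Σxᵢyᵢ / (Σxᵢ² + σ²/τ²).
Σxᵢyᵢ = 3·14 + 3·9 + 3·10 = 99; Σxᵢ² = 27; σ²/τ² = 2.
β̂_MAP = 99 / (27 + 2) = 99/29 ≈ 3.414.

β̂_MAP = 3.414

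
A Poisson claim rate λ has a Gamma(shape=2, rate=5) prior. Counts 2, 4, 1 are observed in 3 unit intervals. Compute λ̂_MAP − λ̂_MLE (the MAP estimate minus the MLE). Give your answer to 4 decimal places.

Σxᵢ = 7. Posterior is Gamma(9, 8); MAP = (9−1)/8 = 8/8 ≈ 1.00000.
MLE = x̄ = 7/3 ≈ 2.33333.
Difference = 8/8 − 7/3 = -4/3 ≈ -1.3333.

MAP − MLE = -1.3333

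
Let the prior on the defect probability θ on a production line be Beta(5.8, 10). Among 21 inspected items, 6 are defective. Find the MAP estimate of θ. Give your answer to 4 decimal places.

θ̂_MAP = 0.3103

Prior: Beta(5.8, 10).
Data: 6 successes in 21 trials. The binomial likelihood contributes θ^6(1−θ)^15, so the posterior is Beta(5.8+6, 10+15) = Beta(11.8, 25).
For Beta(a, b) with a, b > 1 the mode is (a−1)/(a+b−2) = 10.8/34.8 ≈ 0.3103.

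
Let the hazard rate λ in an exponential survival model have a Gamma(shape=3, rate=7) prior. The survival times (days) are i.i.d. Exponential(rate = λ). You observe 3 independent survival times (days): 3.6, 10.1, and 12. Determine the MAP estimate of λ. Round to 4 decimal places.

The Exponential(rate=λ) likelihood is ∝ λ^n e^(−λΣtᵢ). Here n = 3 and Σtᵢ = 3.6 + 10.1 + 12 = 25.7.
Posterior ∝ λ^2e^(−7λ) · λ^3e^(−25.7λ) = λ^5e^(−32.7λ), i.e. Gamma(6, 32.7).
Mode = (a−1)/b = 5/32.7 ≈ 0.1529.

λ̂_MAP = 0.1529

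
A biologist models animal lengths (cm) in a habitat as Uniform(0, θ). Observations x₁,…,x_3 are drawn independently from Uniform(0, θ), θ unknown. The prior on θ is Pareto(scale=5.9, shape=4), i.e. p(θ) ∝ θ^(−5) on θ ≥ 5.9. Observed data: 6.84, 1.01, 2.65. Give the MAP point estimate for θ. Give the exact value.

The Uniform(0, θ) likelihood is θ^(−n) for θ ≥ max(xᵢ), zero otherwise. Here max(xᵢ) = 6.84.
Posterior ∝ θ^(−5) · θ^(−3) = θ^(−8) on θ ≥ max(5.9, 6.84) = 6.84.
This density is strictly decreasing in θ, so the posterior mode lies at the lower boundary of the support.

θ̂_MAP = 6.84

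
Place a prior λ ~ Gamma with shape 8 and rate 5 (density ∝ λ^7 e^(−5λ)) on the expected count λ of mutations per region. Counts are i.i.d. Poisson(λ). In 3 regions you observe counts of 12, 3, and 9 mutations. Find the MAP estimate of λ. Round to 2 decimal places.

Σxᵢ = 12+3+9 = 24, with n = 3.
Posterior ∝ λ^7e^(−5λ) · λ^24e^(−3λ) = λ^31e^(−8λ), i.e. Gamma(shape=32, rate=8).
The mode of a Gamma(a, b) with a ≥ 1 (shape–rate) is (a−1)/b = 31/8 ≈ 3.88.

λ̂_MAP = 3.88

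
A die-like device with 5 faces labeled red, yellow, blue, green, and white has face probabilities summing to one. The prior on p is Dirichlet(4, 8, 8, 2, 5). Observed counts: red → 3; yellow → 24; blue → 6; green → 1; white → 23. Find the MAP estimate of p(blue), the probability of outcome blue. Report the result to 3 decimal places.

The posterior is Dirichlet(αᵢ + nᵢ) = Dirichlet(7, 32, 14, 3, 28).
For a Dirichlet(a₁,…,a_K) with all aᵢ > 1, the mode has j-th component (aⱼ − 1)/(Σaᵢ − K).
Here Σaᵢ = 84 and K = 5, so p(blue) = (14 − 1)/(84 − 5) = 13/79 ≈ 0.165.

MAP estimate of p(blue) = 0.165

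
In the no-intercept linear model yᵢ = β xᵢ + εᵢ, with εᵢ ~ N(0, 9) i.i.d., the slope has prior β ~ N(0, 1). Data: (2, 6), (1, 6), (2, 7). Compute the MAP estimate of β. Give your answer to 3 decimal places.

log p(β | y) = −Σ(yᵢ − βxᵢ)²/(2·9) − β²/(2·1) + const.
Setting the derivative to zero: Σxᵢ(yᵢ − βxᵢ)/9 − β/1 = 0, so β = Σxᵢyᵢ / (Σxᵢ² + σ²/τ²).
Σxᵢyᵢ = 2·6 + 1·6 + 2·7 = 32; Σxᵢ² = 9; σ²/τ² = 9.
β̂_MAP = 32 / (9 + 9) = 32/18 ≈ 1.778.

β̂_MAP = 1.778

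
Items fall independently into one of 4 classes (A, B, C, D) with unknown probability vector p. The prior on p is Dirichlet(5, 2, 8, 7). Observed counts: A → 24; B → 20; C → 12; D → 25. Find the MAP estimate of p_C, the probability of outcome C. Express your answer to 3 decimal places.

MAP estimate of p_C = 0.192

The posterior is Dirichlet(αᵢ + nᵢ) = Dirichlet(29, 22, 20, 32).
For a Dirichlet(a₁,…,a_K) with all aᵢ > 1, the mode has j-th component (aⱼ − 1)/(Σaᵢ − K).
Here Σaᵢ = 103 and K = 4, so p_C = (20 − 1)/(103 − 4) = 19/99 ≈ 0.192.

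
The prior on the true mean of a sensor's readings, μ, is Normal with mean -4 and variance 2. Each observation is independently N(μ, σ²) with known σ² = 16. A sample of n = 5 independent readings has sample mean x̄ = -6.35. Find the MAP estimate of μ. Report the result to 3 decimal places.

n = 5, x̄ = -6.35.
For a Normal prior and Normal likelihood with known variance, the posterior is Normal; its mode equals its mean, the precision-weighted average.
Prior precision 1/σ₀² = 1/2 = 0.5; data precision n/σ² = 5/16 = 0.3125.
μ̂ = (0.5·(-4) + 0.3125·(-6.35)) / (0.5 + 0.3125) = (-3.984375)/0.8125 = -255/52 ≈ -4.904.

μ̂_MAP = -4.904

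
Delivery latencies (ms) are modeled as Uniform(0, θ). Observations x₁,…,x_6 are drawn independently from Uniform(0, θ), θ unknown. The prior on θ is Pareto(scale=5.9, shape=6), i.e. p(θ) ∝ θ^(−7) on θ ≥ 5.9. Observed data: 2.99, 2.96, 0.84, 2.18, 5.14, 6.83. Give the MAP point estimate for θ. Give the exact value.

The Uniform(0, θ) likelihood is θ^(−n) for θ ≥ max(xᵢ), zero otherwise. Here max(xᵢ) = 6.83.
Posterior ∝ θ^(−7) · θ^(−6) = θ^(−13) on θ ≥ max(5.9, 6.83) = 6.83.
This density is strictly decreasing in θ, so the posterior mode lies at the lower boundary of the support.

θ̂_MAP = 6.83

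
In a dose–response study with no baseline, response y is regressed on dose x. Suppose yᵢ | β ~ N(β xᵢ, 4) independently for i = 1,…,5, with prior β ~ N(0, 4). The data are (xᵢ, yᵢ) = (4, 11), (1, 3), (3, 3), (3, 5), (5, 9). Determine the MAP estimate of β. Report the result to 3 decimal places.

log p(β | y) = −Σ(yᵢ − βxᵢ)²/(2·4) − β²/(2·4) + const.
Setting the derivative to zero: Σxᵢ(yᵢ − βxᵢ)/4 − β/4 = 0, so β = Σxᵢyᵢ / (Σxᵢ² + σ²/τ²).
Σxᵢyᵢ = 4·11 + 1·3 + 3·3 + 3·5 + 5·9 = 116; Σxᵢ² = 60; σ²/τ² = 1.
β̂_MAP = 116 / (60 + 1) = 116/61 ≈ 1.902.

β̂_MAP = 1.902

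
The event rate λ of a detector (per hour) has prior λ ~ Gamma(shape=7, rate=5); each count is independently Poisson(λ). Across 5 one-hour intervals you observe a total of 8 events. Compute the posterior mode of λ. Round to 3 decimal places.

λ̂_MAP = 1.400

Σxᵢ = 8, n = 5.
Posterior ∝ λ^6e^(−5λ) · λ^8e^(−5λ) = λ^14e^(−10λ), i.e. Gamma(shape=15, rate=10).
The mode of a Gamma(a, b) with a ≥ 1 (shape–rate) is (a−1)/b = 14/10 ≈ 1.400.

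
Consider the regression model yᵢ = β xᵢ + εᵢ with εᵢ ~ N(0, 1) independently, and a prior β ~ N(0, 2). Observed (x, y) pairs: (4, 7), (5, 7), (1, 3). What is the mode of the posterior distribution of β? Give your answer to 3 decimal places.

log p(β | y) = −Σ(yᵢ − βxᵢ)²/(2·1) − β²/(2·2) + const.
Setting the derivative to zero: Σxᵢ(yᵢ − βxᵢ)/1 − β/2 = 0, so β = Σxᵢyᵢ / (Σxᵢ² + σ²/τ²).
Σxᵢyᵢ = 4·7 + 5·7 + 1·3 = 66; Σxᵢ² = 42; σ²/τ² = 0.5.
β̂_MAP = 66 / (42 + 0.5) = 66/42.5 ≈ 1.553.

β̂_MAP = 1.553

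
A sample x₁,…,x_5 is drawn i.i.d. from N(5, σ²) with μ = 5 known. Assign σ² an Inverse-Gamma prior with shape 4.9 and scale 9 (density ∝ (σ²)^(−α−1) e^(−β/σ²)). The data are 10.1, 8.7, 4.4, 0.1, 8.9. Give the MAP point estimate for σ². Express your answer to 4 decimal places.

Sum of squared deviations about the known mean: SS = (10.1−5)² + (8.7−5)² + (4.4−5)² + (0.1−5)² + (8.9−5)² = 79.28.
The Normal likelihood contributes (σ²)^(−n/2) exp(−SS/(2σ²)), so the posterior is Inverse-Gamma(α + n/2, β + SS/2) = Inverse-Gamma(7.4, 48.64).
The mode of Inverse-Gamma(a, b) is b/(a+1) = 48.64/8.4 ≈ 5.7905.

σ̂²_MAP = 5.7905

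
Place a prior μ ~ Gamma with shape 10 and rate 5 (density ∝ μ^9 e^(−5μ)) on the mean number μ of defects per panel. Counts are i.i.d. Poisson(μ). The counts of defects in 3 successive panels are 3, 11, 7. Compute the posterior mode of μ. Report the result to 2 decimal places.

Σxᵢ = 3+11+7 = 21, with n = 3.
Posterior ∝ μ^9e^(−5μ) · μ^21e^(−3μ) = μ^30e^(−8μ), i.e. Gamma(shape=31, rate=8).
The mode of a Gamma(a, b) with a ≥ 1 (shape–rate) is (a−1)/b = 30/8 ≈ 3.75.

μ̂_MAP = 3.75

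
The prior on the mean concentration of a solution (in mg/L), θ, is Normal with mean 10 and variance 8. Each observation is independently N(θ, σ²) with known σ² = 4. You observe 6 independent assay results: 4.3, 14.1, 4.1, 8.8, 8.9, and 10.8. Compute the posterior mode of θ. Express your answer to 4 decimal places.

θ̂_MAP = 8.6154

n = 6; x̄ = (4.3 + 14.1 + 4.1 + 8.8 + 8.9 + 10.8)/6 = 51/6 = 8.5.
For a Normal prior and Normal likelihood with known variance, the posterior is Normal; its mode equals its mean, the precision-weighted average.
Prior precision 1/σ₀² = 1/8 = 0.125; data precision n/σ² = 6/4 = 1.5.
θ̂ = (0.125·10 + 1.5·8.5) / (0.125 + 1.5) = 14/1.625 = 112/13 ≈ 8.6154.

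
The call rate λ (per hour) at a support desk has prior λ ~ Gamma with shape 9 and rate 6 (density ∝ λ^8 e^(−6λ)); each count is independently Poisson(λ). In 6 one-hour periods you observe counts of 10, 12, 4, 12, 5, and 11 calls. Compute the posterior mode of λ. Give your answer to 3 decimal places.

Σxᵢ = 10+12+4+12+5+11 = 54, with n = 6.
Posterior ∝ λ^8e^(−6λ) · λ^54e^(−6λ) = λ^62e^(−12λ), i.e. Gamma(shape=63, rate=12).
The mode of a Gamma(a, b) with a ≥ 1 (shape–rate) is (a−1)/b = 62/12 ≈ 5.167.

λ̂_MAP = 5.167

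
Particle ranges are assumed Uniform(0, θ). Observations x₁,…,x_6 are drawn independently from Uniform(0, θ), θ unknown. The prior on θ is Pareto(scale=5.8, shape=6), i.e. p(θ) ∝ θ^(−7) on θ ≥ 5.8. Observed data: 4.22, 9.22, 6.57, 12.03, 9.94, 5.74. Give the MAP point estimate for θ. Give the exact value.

θ̂_MAP = 12.03

The Uniform(0, θ) likelihood is θ^(−n) for θ ≥ max(xᵢ), zero otherwise. Here max(xᵢ) = 12.03.
Posterior ∝ θ^(−7) · θ^(−6) = θ^(−13) on θ ≥ max(5.8, 12.03) = 12.03.
This density is strictly decreasing in θ, so the posterior mode lies at the lower boundary of the support.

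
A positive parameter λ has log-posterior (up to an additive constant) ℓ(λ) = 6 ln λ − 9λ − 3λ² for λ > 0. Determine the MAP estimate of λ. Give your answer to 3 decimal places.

ℓ'(λ) = 6/λ − 9 − 6λ. Setting this to zero and multiplying by λ: 6λ² + 9λ − 6 = 0.
λ = (−9 + √(9² + 4·6·6)) / (2·6) = (−9 + √225) / 12 = (−9 + 15)/12 = 1/2.
ℓ''(λ) = −6/λ² − 6 < 0, confirming a maximum.

λ̂_MAP = 0.500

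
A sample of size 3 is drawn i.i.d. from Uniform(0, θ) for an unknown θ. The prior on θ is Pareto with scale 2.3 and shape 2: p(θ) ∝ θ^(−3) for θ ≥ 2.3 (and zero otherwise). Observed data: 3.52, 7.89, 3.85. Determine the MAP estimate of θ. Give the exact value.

The Uniform(0, θ) likelihood is θ^(−n) for θ ≥ max(xᵢ), zero otherwise. Here max(xᵢ) = 7.89.
Posterior ∝ θ^(−3) · θ^(−3) = θ^(−6) on θ ≥ max(2.3, 7.89) = 7.89.
This density is strictly decreasing in θ, so the posterior mode lies at the lower boundary of the support.

θ̂_MAP = 7.89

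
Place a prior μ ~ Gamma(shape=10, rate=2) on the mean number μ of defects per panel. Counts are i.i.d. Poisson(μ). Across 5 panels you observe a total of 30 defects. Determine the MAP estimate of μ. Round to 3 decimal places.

μ̂_MAP = 5.571

Σxᵢ = 30, n = 5.
Posterior ∝ μ^9e^(−2μ) · μ^30e^(−5μ) = μ^39e^(−7μ), i.e. Gamma(shape=40, rate=7).
The mode of a Gamma(a, b) with a ≥ 1 (shape–rate) is (a−1)/b = 39/7 ≈ 5.571.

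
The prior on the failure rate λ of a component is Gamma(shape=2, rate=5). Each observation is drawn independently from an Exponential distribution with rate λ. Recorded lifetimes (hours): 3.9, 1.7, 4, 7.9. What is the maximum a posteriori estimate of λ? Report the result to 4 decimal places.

λ̂_MAP = 0.2222

The Exponential(rate=λ) likelihood is ∝ λ^n e^(−λΣtᵢ). Here n = 4 and Σtᵢ = 3.9 + 1.7 + 4 + 7.9 = 17.5.
Posterior ∝ λe^(−5λ) · λ^4e^(−17.5λ) = λ^5e^(−22.5λ), i.e. Gamma(6, 22.5).
Mode = (a−1)/b = 5/22.5 ≈ 0.2222.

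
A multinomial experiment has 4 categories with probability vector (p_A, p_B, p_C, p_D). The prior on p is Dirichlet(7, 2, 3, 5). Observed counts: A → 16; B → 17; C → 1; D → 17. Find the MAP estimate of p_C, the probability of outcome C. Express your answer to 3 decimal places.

MAP estimate of p_C = 0.047

The posterior is Dirichlet(αᵢ + nᵢ) = Dirichlet(23, 19, 4, 22).
For a Dirichlet(a₁,…,a_K) with all aᵢ > 1, the mode has j-th component (aⱼ − 1)/(Σaᵢ − K).
Here Σaᵢ = 68 and K = 4, so p_C = (4 − 1)/(68 − 4) = 3/64 ≈ 0.047.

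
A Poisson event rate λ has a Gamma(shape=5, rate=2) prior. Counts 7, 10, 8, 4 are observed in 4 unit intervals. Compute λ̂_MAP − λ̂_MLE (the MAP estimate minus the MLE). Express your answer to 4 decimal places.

Σxᵢ = 29. Posterior is Gamma(34, 6); MAP = (34−1)/6 = 33/6 ≈ 5.50000.
MLE = x̄ = 29/4 ≈ 7.25000.
Difference = 33/6 − 29/4 = -7/4 ≈ -1.7500.

MAP − MLE = -1.7500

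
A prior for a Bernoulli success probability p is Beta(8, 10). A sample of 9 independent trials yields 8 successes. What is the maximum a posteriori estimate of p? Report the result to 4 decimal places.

Prior: Beta(8, 10).
Data: 8 successes in 9 trials. The binomial likelihood contributes p^8(1−p)^1, so the posterior is Beta(8+8, 10+1) = Beta(16, 11).
For Beta(a, b) with a, b > 1 the mode is (a−1)/(a+b−2) = 15/25 ≈ 0.6000.

p̂_MAP = 0.6000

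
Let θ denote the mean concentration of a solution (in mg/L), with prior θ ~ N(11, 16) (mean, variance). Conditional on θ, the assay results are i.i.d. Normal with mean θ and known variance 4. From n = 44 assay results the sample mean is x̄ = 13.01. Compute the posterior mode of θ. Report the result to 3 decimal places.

θ̂_MAP = 12.999

n = 44, x̄ = 13.01.
For a Normal prior and Normal likelihood with known variance, the posterior is Normal; its mode equals its mean, the precision-weighted average.
Prior precision 1/σ₀² = 1/16 = 0.0625; data precision n/σ² = 44/4 = 11.
θ̂ = (0.0625·11 + 11·13.01) / (0.0625 + 11) = 143.7975/11.0625 = 19173/1475 ≈ 12.999.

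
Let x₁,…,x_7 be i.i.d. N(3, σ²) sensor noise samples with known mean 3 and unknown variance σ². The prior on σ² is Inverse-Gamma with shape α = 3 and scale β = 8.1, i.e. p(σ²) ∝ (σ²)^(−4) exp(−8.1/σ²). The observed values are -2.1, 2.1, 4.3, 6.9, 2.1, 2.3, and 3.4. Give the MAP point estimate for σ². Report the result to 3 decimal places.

σ̂²_MAP = 4.092

Sum of squared deviations about the known mean: SS = (-2.1−3)² + (2.1−3)² + (4.3−3)² + (6.9−3)² + (2.1−3)² + (2.3−3)² + (3.4−3)² = 45.18.
The Normal likelihood contributes (σ²)^(−n/2) exp(−SS/(2σ²)), so the posterior is Inverse-Gamma(α + n/2, β + SS/2) = Inverse-Gamma(6.5, 30.69).
The mode of Inverse-Gamma(a, b) is b/(a+1) = 30.69/7.5 ≈ 4.092.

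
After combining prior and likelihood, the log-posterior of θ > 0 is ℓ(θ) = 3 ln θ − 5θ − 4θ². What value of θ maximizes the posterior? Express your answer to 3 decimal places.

θ̂_MAP = 0.375

ℓ'(θ) = 3/θ − 5 − 8θ. Setting this to zero and multiplying by θ: 8θ² + 5θ − 3 = 0.
θ = (−5 + √(5² + 4·8·3)) / (2·8) = (−5 + √121) / 16 = (−5 + 11)/16 = 3/8.
ℓ''(θ) = −3/θ² − 8 < 0, confirming a maximum.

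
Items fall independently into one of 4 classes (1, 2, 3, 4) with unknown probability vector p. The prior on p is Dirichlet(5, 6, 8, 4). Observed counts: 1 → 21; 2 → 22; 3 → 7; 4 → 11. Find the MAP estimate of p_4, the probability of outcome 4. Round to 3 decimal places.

MAP estimate: 0.175

The posterior is Dirichlet(αᵢ + nᵢ) = Dirichlet(26, 28, 15, 15).
For a Dirichlet(a₁,…,a_K) with all aᵢ > 1, the mode has j-th component (aⱼ − 1)/(Σaᵢ − K).
Here Σaᵢ = 84 and K = 4, so p_4 = (15 − 1)/(84 − 4) = 14/80 ≈ 0.175.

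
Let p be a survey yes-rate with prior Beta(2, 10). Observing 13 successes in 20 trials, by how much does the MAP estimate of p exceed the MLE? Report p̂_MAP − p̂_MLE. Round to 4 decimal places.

MAP − MLE = -0.1833

Posterior is Beta(15, 17); MAP = (15−1)/(32−2) = 14/30 ≈ 0.46667.
MLE ignores the prior: p̂_MLE = k/n = 13/20 ≈ 0.65000.
Difference = 14/30 − 13/20 = -11/60 ≈ -0.1833.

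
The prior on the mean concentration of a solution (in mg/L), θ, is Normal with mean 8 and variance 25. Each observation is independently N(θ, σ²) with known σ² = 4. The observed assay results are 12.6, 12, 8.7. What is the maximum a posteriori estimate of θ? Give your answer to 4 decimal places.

θ̂_MAP = 10.9430

n = 3; x̄ = (12.6 + 12 + 8.7)/3 = 33.3/3 = 11.1.
For a Normal prior and Normal likelihood with known variance, the posterior is Normal; its mode equals its mean, the precision-weighted average.
Prior precision 1/σ₀² = 1/25 = 0.04; data precision n/σ² = 3/4 = 0.75.
θ̂ = (0.04·8 + 0.75·11.1) / (0.04 + 0.75) = 8.645/0.79 = 1729/158 ≈ 10.9430.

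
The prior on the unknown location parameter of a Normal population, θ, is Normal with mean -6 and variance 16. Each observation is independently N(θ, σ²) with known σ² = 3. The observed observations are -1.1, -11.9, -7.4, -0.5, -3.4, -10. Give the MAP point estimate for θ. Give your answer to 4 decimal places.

θ̂_MAP = -5.7253

n = 6; x̄ = ((-1.1) + (-11.9) + (-7.4) + (-0.5) + (-3.4) + (-10))/6 = -34.3/6 = -343/60 ≈ -5.7167.
For a Normal prior and Normal likelihood with known variance, the posterior is Normal; its mode equals its mean, the precision-weighted average.
Prior precision 1/σ₀² = 1/16 = 0.0625; data precision n/σ² = 6/3 = 2.
θ̂ = (0.0625·(-6) + 2·(-343/60)) / (0.0625 + 2) = (-1417/120)/2.0625 = -2834/495 ≈ -5.7253.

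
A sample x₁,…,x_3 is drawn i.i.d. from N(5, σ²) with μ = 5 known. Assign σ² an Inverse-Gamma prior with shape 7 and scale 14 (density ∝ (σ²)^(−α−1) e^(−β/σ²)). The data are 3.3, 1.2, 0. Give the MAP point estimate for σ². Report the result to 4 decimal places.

σ̂²_MAP = 3.7016

Sum of squared deviations about the known mean: SS = (3.3−5)² + (1.2−5)² + (0−5)² = 42.33.
The Normal likelihood contributes (σ²)^(−n/2) exp(−SS/(2σ²)), so the posterior is Inverse-Gamma(α + n/2, β + SS/2) = Inverse-Gamma(8.5, 35.165).
The mode of Inverse-Gamma(a, b) is b/(a+1) = 35.165/9.5 ≈ 3.7016.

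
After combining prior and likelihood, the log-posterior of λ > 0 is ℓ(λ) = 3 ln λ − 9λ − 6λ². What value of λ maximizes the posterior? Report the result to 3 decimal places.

ℓ'(λ) = 3/λ − 9 − 12λ. Setting this to zero and multiplying by λ: 12λ² + 9λ − 3 = 0.
λ = (−9 + √(9² + 4·12·3)) / (2·12) = (−9 + √225) / 24 = (−9 + 15)/24 = 1/4.
ℓ''(λ) = −3/λ² − 12 < 0, confirming a maximum.

λ̂_MAP = 0.250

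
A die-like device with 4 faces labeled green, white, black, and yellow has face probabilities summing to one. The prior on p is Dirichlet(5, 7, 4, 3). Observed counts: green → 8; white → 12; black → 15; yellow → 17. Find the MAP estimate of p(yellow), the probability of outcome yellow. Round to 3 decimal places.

MAP estimate of p(yellow) = 0.284

The posterior is Dirichlet(αᵢ + nᵢ) = Dirichlet(13, 19, 19, 20).
For a Dirichlet(a₁,…,a_K) with all aᵢ > 1, the mode has j-th component (aⱼ − 1)/(Σaᵢ − K).
Here Σaᵢ = 71 and K = 4, so p(yellow) = (20 − 1)/(71 − 4) = 19/67 ≈ 0.284.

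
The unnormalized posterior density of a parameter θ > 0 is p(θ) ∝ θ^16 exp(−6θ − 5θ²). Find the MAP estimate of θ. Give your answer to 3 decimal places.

θ̂_MAP = 1.000

ℓ'(θ) = 16/θ − 6 − 10θ. Setting this to zero and multiplying by θ: 10θ² + 6θ − 16 = 0.
θ = (−6 + √(6² + 4·10·16)) / (2·10) = (−6 + √676) / 20 = (−6 + 26)/20 = 1.
ℓ''(θ) = −16/θ² − 10 < 0, confirming a maximum.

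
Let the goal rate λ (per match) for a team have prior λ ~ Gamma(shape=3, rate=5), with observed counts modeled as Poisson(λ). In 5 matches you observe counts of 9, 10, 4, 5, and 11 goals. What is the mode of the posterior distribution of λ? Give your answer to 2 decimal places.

Σxᵢ = 9+10+4+5+11 = 39, with n = 5.
Posterior ∝ λ^2e^(−5λ) · λ^39e^(−5λ) = λ^41e^(−10λ), i.e. Gamma(shape=42, rate=10).
The mode of a Gamma(a, b) with a ≥ 1 (shape–rate) is (a−1)/b = 41/10 ≈ 4.10.

λ̂_MAP = 4.10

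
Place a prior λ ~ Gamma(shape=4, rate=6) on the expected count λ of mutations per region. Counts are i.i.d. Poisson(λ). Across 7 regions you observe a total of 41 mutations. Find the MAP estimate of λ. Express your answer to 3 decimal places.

Σxᵢ = 41, n = 7.
Posterior ∝ λ^3e^(−6λ) · λ^41e^(−7λ) = λ^44e^(−13λ), i.e. Gamma(shape=45, rate=13).
The mode of a Gamma(a, b) with a ≥ 1 (shape–rate) is (a−1)/b = 44/13 ≈ 3.385.

λ̂_MAP = 3.385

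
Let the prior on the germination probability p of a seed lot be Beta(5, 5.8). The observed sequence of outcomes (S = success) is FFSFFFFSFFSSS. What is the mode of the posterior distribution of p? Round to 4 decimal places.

p̂_MAP = 0.4128

Prior: Beta(5, 5.8).
Data: 5 successes in 13 trials (from the sequence). The binomial likelihood contributes p^5(1−p)^8, so the posterior is Beta(5+5, 5.8+8) = Beta(10, 13.8).
For Beta(a, b) with a, b > 1 the mode is (a−1)/(a+b−2) = 9/21.8 ≈ 0.4128.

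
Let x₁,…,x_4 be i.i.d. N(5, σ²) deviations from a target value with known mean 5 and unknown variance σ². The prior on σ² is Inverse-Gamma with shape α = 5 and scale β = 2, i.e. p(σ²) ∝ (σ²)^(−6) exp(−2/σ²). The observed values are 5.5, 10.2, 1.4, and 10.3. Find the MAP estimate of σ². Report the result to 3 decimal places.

Sum of squared deviations about the known mean: SS = (5.5−5)² + (10.2−5)² + (1.4−5)² + (10.3−5)² = 68.34.
The Normal likelihood contributes (σ²)^(−n/2) exp(−SS/(2σ²)), so the posterior is Inverse-Gamma(α + n/2, β + SS/2) = Inverse-Gamma(7, 36.17).
The mode of Inverse-Gamma(a, b) is b/(a+1) = 36.17/8 ≈ 4.521.

σ̂²_MAP = 4.521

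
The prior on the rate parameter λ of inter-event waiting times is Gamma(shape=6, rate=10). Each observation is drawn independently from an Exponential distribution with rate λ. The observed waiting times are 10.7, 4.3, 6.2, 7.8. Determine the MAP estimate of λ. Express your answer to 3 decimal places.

The Exponential(rate=λ) likelihood is ∝ λ^n e^(−λΣtᵢ). Here n = 4 and Σtᵢ = 10.7 + 4.3 + 6.2 + 7.8 = 29.
Posterior ∝ λ^5e^(−10λ) · λ^4e^(−29λ) = λ^9e^(−39λ), i.e. Gamma(10, 39).
Mode = (a−1)/b = 9/39 ≈ 0.231.

λ̂_MAP = 0.231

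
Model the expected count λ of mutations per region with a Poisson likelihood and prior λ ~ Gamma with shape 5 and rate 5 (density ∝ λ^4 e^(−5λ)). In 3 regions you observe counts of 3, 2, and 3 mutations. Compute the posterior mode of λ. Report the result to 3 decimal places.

λ̂_MAP = 1.500

Σxᵢ = 3+2+3 = 8, with n = 3.
Posterior ∝ λ^4e^(−5λ) · λ^8e^(−3λ) = λ^12e^(−8λ), i.e. Gamma(shape=13, rate=8).
The mode of a Gamma(a, b) with a ≥ 1 (shape–rate) is (a−1)/b = 12/8 ≈ 1.500.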